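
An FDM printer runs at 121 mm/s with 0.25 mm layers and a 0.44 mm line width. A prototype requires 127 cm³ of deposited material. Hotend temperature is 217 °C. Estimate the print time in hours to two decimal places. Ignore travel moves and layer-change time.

Line area = 0.25 × 0.44, so 0.11 mm².
Total extruded path = 127000/0.11 = 1154545.5 mm.
Time extruding = 1154545.5 / 121 = 9541.7 s.
That's 9541.7 s → 2.65 hours.

2.65 hours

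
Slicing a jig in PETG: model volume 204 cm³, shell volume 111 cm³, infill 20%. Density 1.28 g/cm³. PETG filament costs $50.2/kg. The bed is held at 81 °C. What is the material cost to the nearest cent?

Volume inside the shell = 204 − 111, so 93 cm³.
Infill volume = 0.20 × 93 = 18.6 cm³.
Total extruded: 111 + 18.6 → 129.6 cm³.
Mass: 129.6 × 1.28 → 165.888 g.
At $50.2/kg: 165.888/1000 × 50.2 = $8.33.

$8.33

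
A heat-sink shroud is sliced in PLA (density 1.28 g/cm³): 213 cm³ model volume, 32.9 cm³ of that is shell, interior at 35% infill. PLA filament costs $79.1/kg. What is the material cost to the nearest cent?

$9.71

Infill region = 213 − 32.9, so 180.1 cm³.
Infill deposited = 0.35 × 180.1 = 63.035 cm³.
Total printed volume = 32.9 + 63.035 = 95.935 cm³.
Mass = 95.935 × 1.28, so 122.7968 g.
At $79.1/kg: 122.7968/1000 × 79.1 = $9.71.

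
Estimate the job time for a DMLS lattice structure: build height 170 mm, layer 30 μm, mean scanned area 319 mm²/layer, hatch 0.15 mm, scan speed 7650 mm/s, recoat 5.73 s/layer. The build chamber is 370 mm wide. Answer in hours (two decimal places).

9.46 hours

Layers = ⌈170/0.03⌉ = 5667.
Scan path per layer: 319 / 0.15 → 2126.7 mm.
Scan time per layer: 2126.7 / 7650 → 0.278 s.
Time per layer = 0.278 + 5.73 = 6.008 s.
Total: 5667 × 6.008 s = 34047.336 s → 9.46 hours.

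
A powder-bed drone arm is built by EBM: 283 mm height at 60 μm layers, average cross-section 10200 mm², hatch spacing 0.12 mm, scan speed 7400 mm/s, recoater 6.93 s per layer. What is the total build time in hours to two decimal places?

Layer count = ceil(283 / 0.06) = 4717.
Scan path per layer = 10200 / 0.12 = 85000 mm.
Beam time per layer = 85000 / 7400, so 11.4865 s.
Time per layer: 11.4865 + 6.93 → 18.4165 s.
Build time = 4717 × 18.4165 = 86870.6305 s = 24.13 hours.

24.13 hours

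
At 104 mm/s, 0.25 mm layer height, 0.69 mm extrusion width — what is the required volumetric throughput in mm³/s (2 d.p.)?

17.94

Bead cross-section = 0.25 × 0.69, so 0.1725 mm².
Volumetric flow = 104 × 0.1725 = 17.94 mm³/s.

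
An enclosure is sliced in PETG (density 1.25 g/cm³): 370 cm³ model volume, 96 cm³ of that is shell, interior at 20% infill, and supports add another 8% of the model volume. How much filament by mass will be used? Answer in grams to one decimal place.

Interior volume: 370 − 96 → 274 cm³.
Infill volume: 0.20 × 274 → 54.8 cm³.
Support: 0.08 × 370 → 29.6 cm³.
Deposited volume: 96 + 54.8 + 29.6 → 180.4 cm³.
Mass: 180.4 × 1.25 → 225.5 g.

225.5 g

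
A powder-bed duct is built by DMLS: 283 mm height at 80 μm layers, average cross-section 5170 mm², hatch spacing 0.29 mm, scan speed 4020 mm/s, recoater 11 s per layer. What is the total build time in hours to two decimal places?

Layers = ⌈283/0.08⌉ = 3538.
Hatch length per layer = 5170 / 0.29 = 17827.6 mm.
Per-layer scan time: 17827.6 / 4020 → 4.4347 s.
Time per layer: 4.4347 + 11 → 15.4347 s.
3538 layers × 15.4347 s/layer = 54607.9686 s, i.e. 15.17 hours.

15.17 hours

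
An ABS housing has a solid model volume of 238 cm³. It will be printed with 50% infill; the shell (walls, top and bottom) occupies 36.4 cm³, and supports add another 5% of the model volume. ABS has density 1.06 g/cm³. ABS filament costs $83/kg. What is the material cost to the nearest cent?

$13.12

Volume inside the shell: 238 − 36.4 → 201.6 cm³.
Deposited infill = 0.50 × 201.6 = 100.8 cm³.
Support = 0.05 × 238, so 11.9 cm³.
Total extruded = 36.4 + 100.8 + 11.9 = 149.1 cm³.
Mass: 149.1 × 1.06 → 158.046 g.
Cost = 158.046 g / 1000 × $83/kg = $13.12.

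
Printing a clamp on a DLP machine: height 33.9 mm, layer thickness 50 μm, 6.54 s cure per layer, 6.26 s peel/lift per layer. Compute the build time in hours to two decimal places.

2.41 hours

Number of layers: 33.9 / 0.05 → 678 (rounded up).
Per-layer time = 6.54 + 6.26 = 12.8 s.
Build time: 678 × 12.8 s = 8678.4 s, i.e. 2.41 hours.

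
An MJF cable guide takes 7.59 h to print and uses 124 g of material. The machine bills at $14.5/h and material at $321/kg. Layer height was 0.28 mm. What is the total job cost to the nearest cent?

Machine-time cost = 14.5 × 7.59 = $110.055.
Feedstock cost = 321 × 124/1000 = $39.804.
Total = 110.055 + 39.804 = 149.859 ≈ $149.86.

$149.86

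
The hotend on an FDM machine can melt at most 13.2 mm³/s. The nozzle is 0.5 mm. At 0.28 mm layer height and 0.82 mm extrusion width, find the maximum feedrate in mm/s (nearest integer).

57 mm/s

Bead cross-section = 0.28 × 0.82 = 0.2296 mm².
v_max = Q/A = 13.2/0.2296 = 57.49 mm/s → 57 mm/s.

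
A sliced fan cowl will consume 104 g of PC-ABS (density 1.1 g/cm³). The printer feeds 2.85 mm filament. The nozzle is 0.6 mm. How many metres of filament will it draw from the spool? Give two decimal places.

Extruded volume: 104/1.1 = 94.5455 cm³ (94545.5 mm³).
Cross-section of 2.85 mm filament: π·(2.85/2)² = 6.3794 mm².
L = V/A = 94545.5/6.3794 = 14820.44 mm → 14.82 m.

14.82 m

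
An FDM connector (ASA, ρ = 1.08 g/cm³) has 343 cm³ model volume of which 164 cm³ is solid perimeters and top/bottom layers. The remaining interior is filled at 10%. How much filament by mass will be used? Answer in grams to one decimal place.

196.5 g

Volume inside the shell: 343 − 164 → 179 cm³.
Deposited infill: 0.10 × 179 → 17.9 cm³.
Total printed volume: 164 + 17.9 → 181.9 cm³.
Mass = 181.9 × 1.08 = 196.452 g.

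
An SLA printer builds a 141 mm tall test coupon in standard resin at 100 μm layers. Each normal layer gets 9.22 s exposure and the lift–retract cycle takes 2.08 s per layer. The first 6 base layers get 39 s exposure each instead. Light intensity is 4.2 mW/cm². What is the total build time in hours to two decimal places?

Layers = ⌈141/0.1⌉ = 1410.
Bottom layers = 6 × (39 + 2.08) = 246.48 s.
Remaining layers = 1404 × (9.22 + 2.08) = 15865.2 s.
Sum: 246.48 + 15865.2 = 16111.68 s → 4.48 hours.

4.48 hours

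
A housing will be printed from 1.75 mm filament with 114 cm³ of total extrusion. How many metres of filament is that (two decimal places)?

Cross-section of 1.75 mm filament: π·(1.75/2)² = 2.4053 mm².
Length = 114 cm³ / 2.4053 mm² = 114000 / 2.4053 = 47395.34 mm = 47.40 m.

47.40 m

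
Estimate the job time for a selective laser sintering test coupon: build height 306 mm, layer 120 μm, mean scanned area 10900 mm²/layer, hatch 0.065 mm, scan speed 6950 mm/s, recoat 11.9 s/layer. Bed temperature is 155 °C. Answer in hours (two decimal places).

25.52 hours

Layer count = ceil(306 / 0.12) = 2550.
Per-layer scan distance = 10900 / 0.065 = 167692.3 mm.
Per-layer scan time: 167692.3 / 6950 → 24.1284 s.
Layer cycle: 24.1284 + 11.9 → 36.0284 s.
Build time = 2550 × 36.0284 = 91872.42 s = 25.52 hours.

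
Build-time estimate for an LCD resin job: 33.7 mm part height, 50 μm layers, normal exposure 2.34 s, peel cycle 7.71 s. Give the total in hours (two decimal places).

1.88 hours

Number of layers: 33.7 / 0.05 → 674 (rounded up).
Cycle time = 2.34 + 7.71, so 10.05 s.
Build time: 674 × 10.05 s = 6773.7 s, i.e. 1.88 hours.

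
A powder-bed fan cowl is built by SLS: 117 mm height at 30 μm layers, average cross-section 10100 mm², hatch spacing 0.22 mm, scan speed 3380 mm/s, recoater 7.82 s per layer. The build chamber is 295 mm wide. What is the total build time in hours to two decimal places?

Number of layers: 117 / 0.03 → 3900 (rounded up).
Scan path per layer = 10100 / 0.22 = 45909.1 mm.
Per-layer scan time = 45909.1 / 3380, so 13.5826 s.
Layer cycle: 13.5826 + 7.82 → 21.4026 s.
Total: 3900 × 21.4026 s = 83470.14 s → 23.19 hours.

23.19 hours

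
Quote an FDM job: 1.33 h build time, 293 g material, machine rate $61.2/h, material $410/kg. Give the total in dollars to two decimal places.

$201.53

Machine-time cost = 61.2 × 1.33 = $81.396.
Feedstock cost = 410 × 293/1000, so $120.13.
Total = 81.396 + 120.13 = 201.526 ≈ $201.53.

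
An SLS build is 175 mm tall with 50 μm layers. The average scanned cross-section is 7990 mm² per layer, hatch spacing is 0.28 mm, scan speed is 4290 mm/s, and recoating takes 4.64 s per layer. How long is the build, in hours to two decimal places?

Layers = ⌈175/0.05⌉ = 3500.
Per-layer scan distance = 7990 / 0.28, so 28535.7 mm.
Laser time per layer: 28535.7 / 4290 → 6.6517 s.
Time per layer = 6.6517 + 4.64, so 11.2917 s.
Total: 3500 × 11.2917 s = 39520.95 s → 10.98 hours.

10.98 hours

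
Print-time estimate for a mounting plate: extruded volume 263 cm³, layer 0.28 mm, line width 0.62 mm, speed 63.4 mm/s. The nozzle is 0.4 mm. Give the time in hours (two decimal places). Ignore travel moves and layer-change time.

Bead cross-section = 0.28 × 0.62, so 0.1736 mm².
Total extruded path = 263000/0.1736 = 1514977 mm.
Extrusion time: 1514977 / 63.4 → 23895.5 s.
23895.5 s = 6.64 hours.

6.64 hours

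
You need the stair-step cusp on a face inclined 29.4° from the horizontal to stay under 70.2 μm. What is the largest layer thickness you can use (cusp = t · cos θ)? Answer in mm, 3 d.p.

0.081 mm

Layer height = cusp / cos(29.4°) = 0.0702 / 0.8712 = 0.081 mm.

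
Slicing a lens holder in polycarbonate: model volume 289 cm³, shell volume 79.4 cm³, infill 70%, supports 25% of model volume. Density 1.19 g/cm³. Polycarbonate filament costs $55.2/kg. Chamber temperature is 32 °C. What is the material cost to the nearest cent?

$19.60

Interior volume = 289 − 79.4, so 209.6 cm³.
Infill deposited: 0.70 × 209.6 → 146.72 cm³.
Support: 0.25 × 289 → 72.25 cm³.
Deposited volume = 79.4 + 146.72 + 72.25, so 298.37 cm³.
Mass = 298.37 × 1.19 = 355.0603 g.
At $55.2/kg: 355.0603/1000 × 55.2 = $19.60.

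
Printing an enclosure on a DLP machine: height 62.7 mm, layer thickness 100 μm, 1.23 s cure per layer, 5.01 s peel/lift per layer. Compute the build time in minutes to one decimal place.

Layers = ⌈62.7/0.1⌉ = 627.
Cycle time: 1.23 + 5.01 → 6.24 s.
Total = 627 × 6.24 = 3912.48 s = 65.2 minutes.

65.2 minutes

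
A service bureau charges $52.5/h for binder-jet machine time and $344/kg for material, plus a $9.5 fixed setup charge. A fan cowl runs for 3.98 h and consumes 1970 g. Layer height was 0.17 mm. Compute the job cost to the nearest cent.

$896.13

Machine-time cost: 52.5 × 3.98 → $208.95.
Feedstock cost: 344 × 1970/1000 → $677.68.
Total = 208.95 + 677.68 + 9.5 = $896.13.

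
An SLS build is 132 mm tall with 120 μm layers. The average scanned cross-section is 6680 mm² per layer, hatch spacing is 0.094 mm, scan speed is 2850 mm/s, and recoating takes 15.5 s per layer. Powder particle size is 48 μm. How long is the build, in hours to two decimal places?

12.36 hours

Layers = ⌈132/0.12⌉ = 1100.
Scan path per layer = 6680 / 0.094, so 71063.8 mm.
Scan time per layer = 71063.8 / 2850, so 24.9347 s.
Per-layer time: 24.9347 + 15.5 → 40.4347 s.
1100 layers × 40.4347 s/layer = 44478.17 s, i.e. 12.36 hours.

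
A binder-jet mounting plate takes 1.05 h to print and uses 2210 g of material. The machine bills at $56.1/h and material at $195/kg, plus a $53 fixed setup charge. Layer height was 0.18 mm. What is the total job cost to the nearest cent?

$542.86

Machine-time cost = 56.1 × 1.05 = $58.905.
Feedstock cost: 195 × 2210/1000 → $430.95.
Total = 58.905 + 430.95 + 53 = 542.855 ≈ $542.86.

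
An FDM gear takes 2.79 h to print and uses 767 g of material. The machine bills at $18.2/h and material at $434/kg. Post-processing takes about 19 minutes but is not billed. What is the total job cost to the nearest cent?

$383.66

Machine-time cost: 18.2 × 2.79 → $50.778.
Material charge = 434 × 767/1000 = $332.878.
Total = 50.778 + 332.878 = 383.656 ≈ $383.66.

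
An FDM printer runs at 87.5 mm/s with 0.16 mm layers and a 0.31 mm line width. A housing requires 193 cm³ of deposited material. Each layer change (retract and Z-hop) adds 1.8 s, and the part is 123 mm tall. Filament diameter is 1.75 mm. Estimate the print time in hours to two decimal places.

Extrusion cross-section: 0.16 × 0.31 → 0.0496 mm².
Path length: 193000 mm³ / 0.0496 mm² → 3891129 mm.
Print-move time: 3891129 / 87.5 → 44470 s.
Number of layers: 123 / 0.16 → 769 (rounded up).
Non-print overhead: 769 × 1.8 → 1384.2 s.
Total = 44470 + 1384.2 = 45854.2 s = 12.74 hours.

12.74 hours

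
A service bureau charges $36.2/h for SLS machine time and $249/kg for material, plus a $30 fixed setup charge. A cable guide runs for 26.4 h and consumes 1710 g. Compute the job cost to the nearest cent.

$1411.47

Machine-time cost = 36.2 × 26.4 = $955.68.
Feedstock cost = 249 × 1710/1000, so $425.79.
Total = 955.68 + 425.79 + 30 = $1411.47.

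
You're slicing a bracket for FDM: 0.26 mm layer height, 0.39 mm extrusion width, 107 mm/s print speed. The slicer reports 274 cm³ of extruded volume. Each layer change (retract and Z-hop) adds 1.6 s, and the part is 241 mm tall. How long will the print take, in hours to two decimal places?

Extrusion cross-section = 0.26 × 0.39 = 0.1014 mm².
Total extruded path = 274000/0.1014 = 2702169.6 mm.
Print-move time = 2702169.6 / 107 = 25253.9 s.
Layers = ⌈241/0.26⌉ = 927.
Non-print overhead: 927 × 1.6 → 1483.2 s.
Altogether 25253.9 + 1483.2 = 26737.1 s, i.e. 7.43 hours.

7.43 hours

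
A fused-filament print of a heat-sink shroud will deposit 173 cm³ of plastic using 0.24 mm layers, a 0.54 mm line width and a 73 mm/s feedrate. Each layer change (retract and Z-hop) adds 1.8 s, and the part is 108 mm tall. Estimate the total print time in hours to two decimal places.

Line area = 0.24 × 0.54, so 0.1296 mm².
Toolpath length = 173 cm³ / 0.1296 mm² = 173000 / 0.1296 = 1334876.5 mm.
Print-move time = 1334876.5 / 73, so 18286 s.
Number of layers: 108 / 0.24 → 450 (rounded up).
Non-print overhead = 450 × 1.8, so 810 s.
Total = 18286 + 810 = 19096 s = 5.30 hours.

5.30 hours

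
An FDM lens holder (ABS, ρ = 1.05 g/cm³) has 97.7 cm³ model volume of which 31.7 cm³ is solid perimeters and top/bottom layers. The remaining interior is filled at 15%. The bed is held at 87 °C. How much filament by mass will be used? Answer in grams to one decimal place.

Volume inside the shell = 97.7 − 31.7 = 66 cm³.
Deposited infill: 0.15 × 66 → 9.9 cm³.
Total printed volume = 31.7 + 9.9 = 41.6 cm³.
Mass = 41.6 × 1.05 = 43.68 g.

43.7 g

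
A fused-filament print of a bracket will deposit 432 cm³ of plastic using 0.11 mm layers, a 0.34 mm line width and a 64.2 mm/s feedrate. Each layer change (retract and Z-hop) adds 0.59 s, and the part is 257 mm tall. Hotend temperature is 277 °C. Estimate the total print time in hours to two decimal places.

Extrusion cross-section = 0.11 × 0.34 = 0.0374 mm².
Path length: 432000 mm³ / 0.0374 mm² → 11550802.1 mm.
Print-move time = 11550802.1 / 64.2 = 179919 s.
Number of layers: 257 / 0.11 → 2337 (rounded up).
Non-print overhead: 2337 × 0.59 → 1378.83 s.
Total = 179919 + 1378.83 = 181297.83 s = 50.36 hours.

50.36 hours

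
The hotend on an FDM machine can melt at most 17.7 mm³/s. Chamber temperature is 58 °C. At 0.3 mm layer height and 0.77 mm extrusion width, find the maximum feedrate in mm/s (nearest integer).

Extrusion cross-section = 0.3 × 0.77 = 0.231 mm².
Max speed = 17.7 / 0.231 = 76.62 ≈ 77 mm/s.

77 mm/s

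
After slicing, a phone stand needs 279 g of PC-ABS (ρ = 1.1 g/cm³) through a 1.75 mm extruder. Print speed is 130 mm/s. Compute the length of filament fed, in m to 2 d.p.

Volume = 279 g / 1.1 g·cm⁻³ = 253.6364 cm³ = 253636.4 mm³.
Cross-section of 1.75 mm filament: π·(1.75/2)² = 2.4053 mm².
Length = 253636.4 / 2.4053 = 105448.97 mm = 105.45 m.

105.45 m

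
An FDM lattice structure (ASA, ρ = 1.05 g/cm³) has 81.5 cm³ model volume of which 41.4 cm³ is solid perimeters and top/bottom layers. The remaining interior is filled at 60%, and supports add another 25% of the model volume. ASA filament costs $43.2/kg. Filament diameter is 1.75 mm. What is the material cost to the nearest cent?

Infill region = 81.5 − 41.4 = 40.1 cm³.
Infill volume: 0.60 × 40.1 → 24.06 cm³.
Support = 0.25 × 81.5, so 20.375 cm³.
Total printed volume: 41.4 + 24.06 + 20.375 → 85.835 cm³.
Mass = 85.835 × 1.05, so 90.12675 g.
At $43.2/kg: 90.12675/1000 × 43.2 = $3.89.

$3.89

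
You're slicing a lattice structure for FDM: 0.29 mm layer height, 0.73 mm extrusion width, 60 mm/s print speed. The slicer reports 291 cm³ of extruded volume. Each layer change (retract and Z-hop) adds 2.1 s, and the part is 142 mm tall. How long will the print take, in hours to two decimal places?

6.65 hours

Extrusion cross-section = 0.29 × 0.73 = 0.2117 mm².
Total extruded path = 291000/0.2117 = 1374586.7 mm.
Print-move time = 1374586.7 / 60, so 22909.8 s.
Layers = ⌈142/0.29⌉ = 490.
Z-hop total = 490 × 2.1, so 1029 s.
Total = 22909.8 + 1029 = 23938.8 s = 6.65 hours.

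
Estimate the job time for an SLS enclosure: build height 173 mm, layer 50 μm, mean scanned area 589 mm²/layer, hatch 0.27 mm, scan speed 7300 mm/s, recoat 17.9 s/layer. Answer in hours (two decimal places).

Layer count = ceil(173 / 0.05) = 3460.
Per-layer scan distance: 589 / 0.27 → 2181.5 mm.
Scan time per layer: 2181.5 / 7300 → 0.2988 s.
Time per layer = 0.2988 + 17.9 = 18.1988 s.
Total: 3460 × 18.1988 s = 62967.848 s → 17.49 hours.

17.49 hours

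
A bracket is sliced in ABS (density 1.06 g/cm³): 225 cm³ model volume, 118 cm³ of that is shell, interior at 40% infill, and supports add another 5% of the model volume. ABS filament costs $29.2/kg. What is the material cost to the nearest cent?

Volume inside the shell = 225 − 118 = 107 cm³.
Infill volume = 0.40 × 107, so 42.8 cm³.
Support: 0.05 × 225 → 11.25 cm³.
Total extruded: 118 + 42.8 + 11.25 → 172.05 cm³.
Mass = 172.05 × 1.06 = 182.373 g.
Cost = 182.373 g / 1000 × $29.2/kg = $5.33.

$5.33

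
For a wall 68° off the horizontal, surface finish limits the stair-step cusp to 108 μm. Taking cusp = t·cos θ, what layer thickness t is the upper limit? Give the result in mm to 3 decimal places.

0.288 mm

Layer height = cusp / cos(68°) = 0.108 / 0.3746 = 0.288 mm.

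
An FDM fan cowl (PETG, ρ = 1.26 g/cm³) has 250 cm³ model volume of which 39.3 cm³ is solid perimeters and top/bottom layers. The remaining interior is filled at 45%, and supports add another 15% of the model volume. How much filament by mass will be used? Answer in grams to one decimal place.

Interior volume = 250 − 39.3, so 210.7 cm³.
Infill volume = 0.45 × 210.7, so 94.815 cm³.
Support: 0.15 × 250 → 37.5 cm³.
Deposited volume = 39.3 + 94.815 + 37.5, so 171.615 cm³.
Mass = 171.615 × 1.26, so 216.2349 g.

216.2 g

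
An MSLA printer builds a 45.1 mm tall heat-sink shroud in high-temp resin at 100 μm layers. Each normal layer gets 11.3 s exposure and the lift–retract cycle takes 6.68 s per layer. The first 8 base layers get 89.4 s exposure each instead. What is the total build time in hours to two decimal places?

2.43 hours

Number of layers: 45.1 / 0.1 → 451 (rounded up).
Base layers: 8 × (89.4 + 6.68) → 768.64 s.
Normal layers: 443 × (11.3 + 6.68) → 7965.14 s.
Sum: 768.64 + 7965.14 = 8733.78 s → 2.43 hours.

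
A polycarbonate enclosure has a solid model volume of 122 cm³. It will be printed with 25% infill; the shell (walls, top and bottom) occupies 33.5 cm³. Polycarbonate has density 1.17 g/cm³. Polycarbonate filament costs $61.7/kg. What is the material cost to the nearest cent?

$4.02

Interior volume = 122 − 33.5 = 88.5 cm³.
Infill deposited = 0.25 × 88.5, so 22.125 cm³.
Total printed volume: 33.5 + 22.125 → 55.625 cm³.
Mass: 55.625 × 1.17 → 65.08125 g.
Cost = 65.08125 g / 1000 × $61.7/kg = $4.02.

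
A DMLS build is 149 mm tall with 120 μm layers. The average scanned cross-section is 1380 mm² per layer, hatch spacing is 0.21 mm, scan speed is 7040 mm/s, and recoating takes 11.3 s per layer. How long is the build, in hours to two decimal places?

Layers = ⌈149/0.12⌉ = 1242.
Scan path per layer: 1380 / 0.21 → 6571.4 mm.
Laser time per layer = 6571.4 / 7040 = 0.9334 s.
Layer cycle = 0.9334 + 11.3 = 12.2334 s.
Build time = 1242 × 12.2334 = 15193.8828 s = 4.22 hours.

4.22 hours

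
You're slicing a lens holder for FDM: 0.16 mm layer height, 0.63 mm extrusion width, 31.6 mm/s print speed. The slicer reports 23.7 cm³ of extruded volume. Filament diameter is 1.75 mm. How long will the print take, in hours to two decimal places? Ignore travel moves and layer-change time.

Extrusion cross-section = 0.16 × 0.63 = 0.1008 mm².
Total extruded path = 23700/0.1008 = 235119 mm.
Time extruding = 235119 / 31.6, so 7440.5 s.
7440.5 s = 2.07 hours.

2.07 hours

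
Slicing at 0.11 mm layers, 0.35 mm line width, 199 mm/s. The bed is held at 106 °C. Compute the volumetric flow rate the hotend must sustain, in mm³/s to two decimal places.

Bead cross-section = 0.11 × 0.35, so 0.0385 mm².
Q = v·A = 199 × 0.0385 = 7.66 mm³/s.

7.66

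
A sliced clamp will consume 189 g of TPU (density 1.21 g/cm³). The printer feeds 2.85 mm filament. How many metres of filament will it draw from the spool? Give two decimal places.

Volume = 189 g / 1.21 g·cm⁻³ = 156.1983 cm³ = 156198.3 mm³.
A = π r² = π × 1.425² = 6.3794 mm².
Length = 156198.3 / 6.3794 = 24484.79 mm = 24.48 m.

24.48 m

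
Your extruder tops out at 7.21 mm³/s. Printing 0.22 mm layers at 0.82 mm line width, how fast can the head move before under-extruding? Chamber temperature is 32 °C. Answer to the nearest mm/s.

40 mm/s

Extrusion cross-section = 0.22 × 0.82, so 0.1804 mm².
Max speed = 7.21 / 0.1804 = 39.97 ≈ 40 mm/s.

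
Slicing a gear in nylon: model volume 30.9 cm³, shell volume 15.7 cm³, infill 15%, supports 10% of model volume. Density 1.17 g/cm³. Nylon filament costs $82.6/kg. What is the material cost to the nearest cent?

$2.04

Infill region: 30.9 − 15.7 → 15.2 cm³.
Deposited infill: 0.15 × 15.2 → 2.28 cm³.
Support = 0.10 × 30.9, so 3.09 cm³.
Total printed volume = 15.7 + 2.28 + 3.09, so 21.07 cm³.
Mass: 21.07 × 1.17 → 24.6519 g.
Cost = 24.6519 g / 1000 × $82.6/kg = $2.04.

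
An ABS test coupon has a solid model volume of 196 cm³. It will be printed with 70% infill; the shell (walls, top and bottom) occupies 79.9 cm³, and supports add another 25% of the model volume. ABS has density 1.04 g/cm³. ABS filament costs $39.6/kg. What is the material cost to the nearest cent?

Volume inside the shell: 196 − 79.9 → 116.1 cm³.
Deposited infill = 0.70 × 116.1, so 81.27 cm³.
Support: 0.25 × 196 → 49 cm³.
Total printed volume = 79.9 + 81.27 + 49, so 210.17 cm³.
Mass = 210.17 × 1.04, so 218.5768 g.
At $39.6/kg: 218.5768/1000 × 39.6 = $8.66.

$8.66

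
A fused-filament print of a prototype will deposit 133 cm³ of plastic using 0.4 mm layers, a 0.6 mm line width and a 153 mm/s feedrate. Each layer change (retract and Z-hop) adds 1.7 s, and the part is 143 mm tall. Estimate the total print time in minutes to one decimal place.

Extrusion cross-section = 0.4 × 0.6, so 0.24 mm².
Toolpath length = 133 cm³ / 0.24 mm² = 133000 / 0.24 = 554166.7 mm.
Time extruding: 554166.7 / 153 → 3622 s.
Number of layers: 143 / 0.4 → 358 (rounded up).
Z-hop total = 358 × 1.7 = 608.6 s.
Altogether 3622 + 608.6 = 4230.6 s, i.e. 70.5 minutes.

70.5 minutes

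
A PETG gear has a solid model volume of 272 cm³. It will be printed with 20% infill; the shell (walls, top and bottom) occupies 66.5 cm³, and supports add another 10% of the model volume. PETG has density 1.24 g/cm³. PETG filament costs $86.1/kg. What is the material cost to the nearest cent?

$14.39

Interior volume = 272 − 66.5, so 205.5 cm³.
Deposited infill: 0.20 × 205.5 → 41.1 cm³.
Support = 0.10 × 272, so 27.2 cm³.
Total printed volume: 66.5 + 41.1 + 27.2 → 134.8 cm³.
Mass: 134.8 × 1.24 → 167.152 g.
Cost = 167.152 g / 1000 × $86.1/kg = $14.39.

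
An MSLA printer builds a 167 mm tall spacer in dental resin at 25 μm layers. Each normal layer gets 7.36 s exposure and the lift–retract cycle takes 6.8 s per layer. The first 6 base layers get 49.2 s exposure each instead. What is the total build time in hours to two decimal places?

Number of layers: 167 / 0.025 → 6680 (rounded up).
Burn-in layers = 6 × (49.2 + 6.8) = 336 s.
Normal layers: 6674 × (7.36 + 6.8) → 94503.84 s.
Sum: 336 + 94503.84 = 94839.84 s → 26.34 hours.

26.34 hours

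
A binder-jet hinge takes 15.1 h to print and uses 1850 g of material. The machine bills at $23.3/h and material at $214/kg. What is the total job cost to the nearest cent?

$747.73

Machine-time cost = 23.3 × 15.1, so $351.83.
Feedstock cost = 214 × 1850/1000, so $395.90.
Total = 351.83 + 395.90 = $747.73.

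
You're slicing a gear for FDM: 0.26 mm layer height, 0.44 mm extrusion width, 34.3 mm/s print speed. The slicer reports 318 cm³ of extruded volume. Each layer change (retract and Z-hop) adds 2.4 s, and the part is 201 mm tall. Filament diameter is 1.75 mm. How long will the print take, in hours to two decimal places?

23.03 hours

Line area = 0.26 × 0.44, so 0.1144 mm².
Path length: 318000 mm³ / 0.1144 mm² → 2779720.3 mm.
Print-move time: 2779720.3 / 34.3 → 81041.4 s.
Layer count = ceil(201 / 0.26) = 774.
Non-print overhead = 774 × 2.4, so 1857.6 s.
Total = 81041.4 + 1857.6 = 82899 s = 23.03 hours.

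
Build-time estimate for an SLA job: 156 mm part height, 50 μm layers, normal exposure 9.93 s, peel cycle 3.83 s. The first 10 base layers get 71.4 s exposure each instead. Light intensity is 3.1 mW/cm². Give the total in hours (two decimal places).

Layer count = ceil(156 / 0.05) = 3120.
Bottom layers = 10 × (71.4 + 3.83) = 752.3 s.
Normal layers = 3110 × (9.93 + 3.83), so 42793.6 s.
Sum: 752.3 + 42793.6 = 43545.9 s → 12.10 hours.

12.10 hours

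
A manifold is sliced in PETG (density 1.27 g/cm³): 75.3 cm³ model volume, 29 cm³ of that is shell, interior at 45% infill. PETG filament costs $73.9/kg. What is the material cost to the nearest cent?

Infill region = 75.3 − 29, so 46.3 cm³.
Infill deposited: 0.45 × 46.3 → 20.835 cm³.
Total printed volume = 29 + 20.835, so 49.835 cm³.
Mass: 49.835 × 1.27 → 63.29045 g.
At $73.9/kg: 63.29045/1000 × 73.9 = $4.68.

$4.68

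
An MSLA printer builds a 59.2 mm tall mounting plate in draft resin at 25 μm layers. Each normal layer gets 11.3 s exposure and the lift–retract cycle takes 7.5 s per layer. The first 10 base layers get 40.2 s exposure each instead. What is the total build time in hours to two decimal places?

12.45 hours

Layer count = ceil(59.2 / 0.025) = 2368.
Bottom layers = 10 × (40.2 + 7.5), so 477 s.
Normal layers = 2358 × (11.3 + 7.5), so 44330.4 s.
Total = 477 + 44330.4 = 44807.4 s = 12.45 hours.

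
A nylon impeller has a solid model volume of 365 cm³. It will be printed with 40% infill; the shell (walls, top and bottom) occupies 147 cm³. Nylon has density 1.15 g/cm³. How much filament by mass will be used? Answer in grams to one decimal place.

269.3 g

Infill region: 365 − 147 → 218 cm³.
Infill volume = 0.40 × 218, so 87.2 cm³.
Deposited volume: 147 + 87.2 → 234.2 cm³.
Mass = 234.2 × 1.15, so 269.33 g.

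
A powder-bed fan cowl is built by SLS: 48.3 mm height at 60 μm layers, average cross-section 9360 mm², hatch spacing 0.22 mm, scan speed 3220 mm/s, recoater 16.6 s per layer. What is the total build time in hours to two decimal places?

6.67 hours

Layers = ⌈48.3/0.06⌉ = 805.
Scan path per layer = 9360 / 0.22, so 42545.5 mm.
Per-layer scan time = 42545.5 / 3220 = 13.2129 s.
Layer cycle = 13.2129 + 16.6 = 29.8129 s.
Total: 805 × 29.8129 s = 23999.3845 s → 6.67 hours.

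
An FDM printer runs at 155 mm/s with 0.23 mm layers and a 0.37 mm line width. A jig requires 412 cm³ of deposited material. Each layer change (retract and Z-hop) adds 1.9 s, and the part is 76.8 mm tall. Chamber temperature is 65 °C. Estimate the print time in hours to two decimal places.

8.85 hours

Extrusion cross-section = 0.23 × 0.37, so 0.0851 mm².
Path length: 412000 mm³ / 0.0851 mm² → 4841363.1 mm.
Extrusion time: 4841363.1 / 155 → 31234.6 s.
Number of layers: 76.8 / 0.23 → 334 (rounded up).
Z-hop total = 334 × 1.9, so 634.6 s.
Altogether 31234.6 + 634.6 = 31869.2 s, i.e. 8.85 hours.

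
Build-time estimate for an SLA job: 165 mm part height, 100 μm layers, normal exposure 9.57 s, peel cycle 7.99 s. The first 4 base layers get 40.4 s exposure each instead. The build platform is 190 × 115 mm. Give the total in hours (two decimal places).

8.08 hours

Layer count = ceil(165 / 0.1) = 1650.
Burn-in layers: 4 × (40.4 + 7.99) → 193.56 s.
Normal layers = 1646 × (9.57 + 7.99), so 28903.76 s.
Sum: 193.56 + 28903.76 = 29097.32 s → 8.08 hours.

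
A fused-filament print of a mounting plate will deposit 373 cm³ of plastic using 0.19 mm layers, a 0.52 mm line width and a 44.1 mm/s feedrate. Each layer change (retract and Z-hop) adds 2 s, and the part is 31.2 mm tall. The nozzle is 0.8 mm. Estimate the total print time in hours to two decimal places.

Line area = 0.19 × 0.52 = 0.0988 mm².
Total extruded path = 373000/0.0988 = 3775303.6 mm.
Extrusion time: 3775303.6 / 44.1 → 85607.8 s.
Number of layers: 31.2 / 0.19 → 165 (rounded up).
Z-hop total = 165 × 2, so 330 s.
Altogether 85607.8 + 330 = 85937.8 s, i.e. 23.87 hours.

23.87 hours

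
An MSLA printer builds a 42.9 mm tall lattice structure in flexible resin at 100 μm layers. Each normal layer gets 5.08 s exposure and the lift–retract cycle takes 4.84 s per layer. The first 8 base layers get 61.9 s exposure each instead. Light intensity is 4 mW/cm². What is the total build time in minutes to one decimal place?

Layer count = ceil(42.9 / 0.1) = 429.
Bottom layers = 8 × (61.9 + 4.84) = 533.92 s.
Regular layers: 421 × (5.08 + 4.84) → 4176.32 s.
Sum: 533.92 + 4176.32 = 4710.24 s → 78.5 minutes.

78.5 minutes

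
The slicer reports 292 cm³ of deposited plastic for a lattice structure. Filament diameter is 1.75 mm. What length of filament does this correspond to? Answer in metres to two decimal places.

Filament cross-section = π × (1.75/2)² = 2.4053 mm².
L = 292000 mm³ / 2.4053 mm² = 121398.58 mm, i.e. 121.40 m.

121.40 m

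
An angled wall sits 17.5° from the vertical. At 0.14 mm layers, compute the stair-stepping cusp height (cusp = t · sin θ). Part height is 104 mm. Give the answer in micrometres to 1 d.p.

42.1 μm

sin(17.5°) = 0.3007, so cusp = 0.14 × 0.3007 = 0.042098 mm → 42.1 μm.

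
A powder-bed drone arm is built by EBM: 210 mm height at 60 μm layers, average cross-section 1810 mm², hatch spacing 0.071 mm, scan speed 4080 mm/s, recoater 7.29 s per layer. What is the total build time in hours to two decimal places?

Layer count = ceil(210 / 0.06) = 3500.
Per-layer scan distance: 1810 / 0.071 → 25493 mm.
Per-layer scan time = 25493 / 4080, so 6.2483 s.
Layer cycle = 6.2483 + 7.29, so 13.5383 s.
Build time = 3500 × 13.5383 = 47384.05 s = 13.16 hours.

13.16 hours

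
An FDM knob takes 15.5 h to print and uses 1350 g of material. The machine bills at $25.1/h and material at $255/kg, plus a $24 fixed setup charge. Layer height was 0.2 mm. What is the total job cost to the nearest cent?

Machine-time cost: 25.1 × 15.5 → $389.05.
Material cost = 255 × 1350/1000 = $344.25.
Adding setup: 389.05 + 344.25 + 24 → $757.30.

$757.30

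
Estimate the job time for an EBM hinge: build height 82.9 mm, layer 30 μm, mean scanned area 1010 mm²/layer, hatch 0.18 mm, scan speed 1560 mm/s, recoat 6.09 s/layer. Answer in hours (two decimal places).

Layer count = ceil(82.9 / 0.03) = 2764.
Per-layer scan distance = 1010 / 0.18, so 5611.1 mm.
Per-layer scan time = 5611.1 / 1560 = 3.5969 s.
Layer cycle = 3.5969 + 6.09 = 9.6869 s.
Build time = 2764 × 9.6869 = 26774.5916 s = 7.44 hours.

7.44 hours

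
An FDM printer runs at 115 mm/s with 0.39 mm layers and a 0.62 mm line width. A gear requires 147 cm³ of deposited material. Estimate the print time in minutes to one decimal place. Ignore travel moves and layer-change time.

Extrusion cross-section = 0.39 × 0.62, so 0.2418 mm².
Toolpath length = 147 cm³ / 0.2418 mm² = 147000 / 0.2418 = 607940.4 mm.
Print-move time: 607940.4 / 115 → 5286.4 s.
In the requested units: 5286.4 s = 88.1 minutes.

88.1 minutes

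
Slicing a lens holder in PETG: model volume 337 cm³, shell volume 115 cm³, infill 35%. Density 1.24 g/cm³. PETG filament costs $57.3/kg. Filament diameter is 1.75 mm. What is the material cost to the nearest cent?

$13.69

Infill region = 337 − 115, so 222 cm³.
Infill deposited = 0.35 × 222 = 77.7 cm³.
Deposited volume: 115 + 77.7 → 192.7 cm³.
Mass: 192.7 × 1.24 → 238.948 g.
Cost = 238.948 g / 1000 × $57.3/kg = $13.69.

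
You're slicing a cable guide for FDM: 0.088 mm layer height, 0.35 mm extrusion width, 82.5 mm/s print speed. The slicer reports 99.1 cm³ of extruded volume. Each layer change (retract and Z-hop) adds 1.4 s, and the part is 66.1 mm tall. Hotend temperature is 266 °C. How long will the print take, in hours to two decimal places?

Bead cross-section: 0.088 × 0.35 → 0.0308 mm².
Total extruded path = 99100/0.0308 = 3217532.5 mm.
Time extruding: 3217532.5 / 82.5 → 39000.4 s.
Layers = ⌈66.1/0.088⌉ = 752.
Non-print overhead: 752 × 1.4 → 1052.8 s.
Total = 39000.4 + 1052.8 = 40053.2 s = 11.13 hours.

11.13 hours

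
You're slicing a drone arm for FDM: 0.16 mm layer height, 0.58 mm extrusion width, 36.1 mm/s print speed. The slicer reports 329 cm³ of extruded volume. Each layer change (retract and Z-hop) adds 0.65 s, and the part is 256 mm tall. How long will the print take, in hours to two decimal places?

Extrusion cross-section: 0.16 × 0.58 → 0.0928 mm².
Total extruded path = 329000/0.0928 = 3545258.6 mm.
Extrusion time: 3545258.6 / 36.1 → 98206.6 s.
Number of layers: 256 / 0.16 → 1600 (rounded up).
Non-print overhead: 1600 × 0.65 → 1040 s.
Altogether 98206.6 + 1040 = 99246.6 s, i.e. 27.57 hours.

27.57 hours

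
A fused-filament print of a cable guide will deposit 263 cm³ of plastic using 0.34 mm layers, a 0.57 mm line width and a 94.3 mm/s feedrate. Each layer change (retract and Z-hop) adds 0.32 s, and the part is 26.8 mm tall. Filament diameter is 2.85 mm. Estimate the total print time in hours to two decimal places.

4.00 hours

Bead cross-section = 0.34 × 0.57, so 0.1938 mm².
Path length: 263000 mm³ / 0.1938 mm² → 1357069.1 mm.
Print-move time: 1357069.1 / 94.3 → 14391 s.
Number of layers: 26.8 / 0.34 → 79 (rounded up).
Layer-change overhead: 79 × 0.32 → 25.28 s.
Altogether 14391 + 25.28 = 14416.28 s, i.e. 4.00 hours.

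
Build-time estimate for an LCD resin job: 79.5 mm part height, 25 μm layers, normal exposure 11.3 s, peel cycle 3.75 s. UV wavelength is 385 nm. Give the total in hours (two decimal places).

Layers = ⌈79.5/0.025⌉ = 3180.
Per-layer time = 11.3 + 3.75, so 15.05 s.
Build time: 3180 × 15.05 s = 47859 s, i.e. 13.29 hours.

13.29 hours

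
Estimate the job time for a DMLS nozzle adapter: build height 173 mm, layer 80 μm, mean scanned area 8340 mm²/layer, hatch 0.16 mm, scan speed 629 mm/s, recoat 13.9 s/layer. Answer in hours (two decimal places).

58.14 hours

Layers = ⌈173/0.08⌉ = 2163.
Per-layer scan distance: 8340 / 0.16 → 52125 mm.
Per-layer scan time = 52125 / 629, so 82.8696 s.
Layer cycle: 82.8696 + 13.9 → 96.7696 s.
Total: 2163 × 96.7696 s = 209312.6448 s → 58.14 hours.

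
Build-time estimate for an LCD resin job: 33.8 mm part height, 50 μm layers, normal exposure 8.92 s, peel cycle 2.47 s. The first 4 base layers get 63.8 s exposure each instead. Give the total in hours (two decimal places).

Layers = ⌈33.8/0.05⌉ = 676.
Burn-in layers = 4 × (63.8 + 2.47), so 265.08 s.
Remaining layers = 672 × (8.92 + 2.47), so 7654.08 s.
Total = 265.08 + 7654.08 = 7919.16 s = 2.20 hours.

2.20 hours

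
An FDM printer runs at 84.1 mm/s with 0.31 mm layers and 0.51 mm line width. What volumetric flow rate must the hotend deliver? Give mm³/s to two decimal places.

Extrusion cross-section = 0.31 × 0.51, so 0.1581 mm².
Q = v·A = 84.1 × 0.1581 = 13.30 mm³/s.

13.30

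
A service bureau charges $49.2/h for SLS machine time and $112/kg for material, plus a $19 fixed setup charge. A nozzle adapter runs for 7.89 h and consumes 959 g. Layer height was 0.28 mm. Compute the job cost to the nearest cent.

$514.60

Time charge: 49.2 × 7.89 → $388.188.
Material cost: 112 × 959/1000 → $107.408.
Total = 388.188 + 107.408 + 19 = 514.596 ≈ $514.60.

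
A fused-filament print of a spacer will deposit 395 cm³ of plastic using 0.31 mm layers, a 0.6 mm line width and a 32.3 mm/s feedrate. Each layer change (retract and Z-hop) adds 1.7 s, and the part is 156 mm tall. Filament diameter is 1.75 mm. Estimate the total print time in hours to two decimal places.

Extrusion cross-section = 0.31 × 0.6 = 0.186 mm².
Total extruded path = 395000/0.186 = 2123655.9 mm.
Extrusion time = 2123655.9 / 32.3 = 65747.9 s.
Number of layers: 156 / 0.31 → 504 (rounded up).
Z-hop total = 504 × 1.7 = 856.8 s.
Total = 65747.9 + 856.8 = 66604.7 s = 18.50 hours.

18.50 hours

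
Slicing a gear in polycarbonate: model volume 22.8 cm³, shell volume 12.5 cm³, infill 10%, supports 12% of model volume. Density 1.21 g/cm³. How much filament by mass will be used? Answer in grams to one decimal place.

Interior volume = 22.8 − 12.5, so 10.3 cm³.
Infill deposited = 0.10 × 10.3 = 1.03 cm³.
Support = 0.12 × 22.8 = 2.736 cm³.
Total extruded = 12.5 + 1.03 + 2.736, so 16.266 cm³.
Mass: 16.266 × 1.21 → 19.68186 g.

19.7 g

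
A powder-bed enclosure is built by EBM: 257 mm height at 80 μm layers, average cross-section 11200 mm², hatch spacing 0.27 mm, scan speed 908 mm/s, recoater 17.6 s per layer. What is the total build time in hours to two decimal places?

Layer count = ceil(257 / 0.08) = 3213.
Scan path per layer = 11200 / 0.27 = 41481.5 mm.
Beam time per layer = 41481.5 / 908 = 45.6845 s.
Time per layer = 45.6845 + 17.6, so 63.2845 s.
3213 layers × 63.2845 s/layer = 203333.0985 s, i.e. 56.48 hours.

56.48 hours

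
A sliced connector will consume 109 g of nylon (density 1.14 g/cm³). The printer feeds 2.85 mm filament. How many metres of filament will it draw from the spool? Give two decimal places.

14.99 m

Extruded volume: 109/1.14 = 95.614 cm³ (95614 mm³).
Cross-section of 2.85 mm filament: π·(2.85/2)² = 6.3794 mm².
Length = 95614 / 6.3794 = 14987.93 mm = 14.99 m.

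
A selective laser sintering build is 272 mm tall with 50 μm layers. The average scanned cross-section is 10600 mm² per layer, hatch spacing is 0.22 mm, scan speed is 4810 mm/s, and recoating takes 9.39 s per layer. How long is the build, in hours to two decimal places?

Layer count = ceil(272 / 0.05) = 5440.
Hatch length per layer = 10600 / 0.22 = 48181.8 mm.
Laser time per layer = 48181.8 / 4810 = 10.017 s.
Per-layer time: 10.017 + 9.39 → 19.407 s.
5440 layers × 19.407 s/layer = 105574.08 s, i.e. 29.33 hours.

29.33 hours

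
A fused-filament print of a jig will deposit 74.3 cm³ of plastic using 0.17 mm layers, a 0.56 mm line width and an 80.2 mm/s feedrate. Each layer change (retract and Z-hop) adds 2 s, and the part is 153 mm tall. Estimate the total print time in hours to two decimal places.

Bead cross-section: 0.17 × 0.56 → 0.0952 mm².
Toolpath length = 74.3 cm³ / 0.0952 mm² = 74300 / 0.0952 = 780462.2 mm.
Print-move time: 780462.2 / 80.2 → 9731.4 s.
Layer count = ceil(153 / 0.17) = 900.
Z-hop total: 900 × 2 → 1800 s.
Total = 9731.4 + 1800 = 11531.4 s = 3.20 hours.

3.20 hours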